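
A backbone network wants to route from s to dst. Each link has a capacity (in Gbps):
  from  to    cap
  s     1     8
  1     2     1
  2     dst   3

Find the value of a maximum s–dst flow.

Augment s->1->2->dst: bottleneck 1. Total 1.
No augmenting path remains in the residual graph.

1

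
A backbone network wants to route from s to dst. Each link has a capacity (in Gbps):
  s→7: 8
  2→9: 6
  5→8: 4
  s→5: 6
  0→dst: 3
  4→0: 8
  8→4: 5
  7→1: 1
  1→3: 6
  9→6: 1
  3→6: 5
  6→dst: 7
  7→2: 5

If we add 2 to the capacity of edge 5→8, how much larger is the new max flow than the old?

Original max flow = 5.
Edge 5→8 does not cross the min cut (source side {0, 2, 4, 5, 7, 8, 9, s}), so extra capacity there cannot help.
New max flow = 5. Increase = 0.

0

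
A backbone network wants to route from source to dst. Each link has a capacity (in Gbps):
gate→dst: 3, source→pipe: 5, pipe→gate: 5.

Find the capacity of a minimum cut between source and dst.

Max flow = 3 (via 1 augmenting path).
In the residual at optimum, the set reachable from source is {gate, pipe, source}.
Cut edges: gate→dst (cap 3). Sum = 3.

3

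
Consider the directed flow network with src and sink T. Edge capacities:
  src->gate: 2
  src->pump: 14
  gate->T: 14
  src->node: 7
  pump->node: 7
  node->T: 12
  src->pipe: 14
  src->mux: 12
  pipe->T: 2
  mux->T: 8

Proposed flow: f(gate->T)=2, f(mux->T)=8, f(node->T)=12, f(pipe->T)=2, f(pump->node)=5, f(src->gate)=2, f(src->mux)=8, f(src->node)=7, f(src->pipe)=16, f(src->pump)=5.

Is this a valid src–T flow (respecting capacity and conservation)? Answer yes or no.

Capacity violated on src->pipe: flow 16 > capacity 14.

No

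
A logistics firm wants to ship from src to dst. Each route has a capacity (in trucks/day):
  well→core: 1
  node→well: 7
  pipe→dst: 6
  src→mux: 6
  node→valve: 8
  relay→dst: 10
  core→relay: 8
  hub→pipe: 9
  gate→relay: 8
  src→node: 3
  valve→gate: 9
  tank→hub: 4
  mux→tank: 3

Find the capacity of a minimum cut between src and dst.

Max flow = 6 (via 2 augmenting paths).
In the residual at optimum, the set reachable from src is {mux, src}.
Cut edges: mux→tank (cap 3), src→node (cap 3). Sum = 6.

6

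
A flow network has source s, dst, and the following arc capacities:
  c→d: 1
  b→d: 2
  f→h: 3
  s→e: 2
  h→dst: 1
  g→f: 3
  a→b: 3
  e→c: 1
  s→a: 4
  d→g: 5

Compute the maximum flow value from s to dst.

Augment s→a→b→d→g→f→h→dst: bottleneck 1. Total 1.
No augmenting path remains in the residual graph.

1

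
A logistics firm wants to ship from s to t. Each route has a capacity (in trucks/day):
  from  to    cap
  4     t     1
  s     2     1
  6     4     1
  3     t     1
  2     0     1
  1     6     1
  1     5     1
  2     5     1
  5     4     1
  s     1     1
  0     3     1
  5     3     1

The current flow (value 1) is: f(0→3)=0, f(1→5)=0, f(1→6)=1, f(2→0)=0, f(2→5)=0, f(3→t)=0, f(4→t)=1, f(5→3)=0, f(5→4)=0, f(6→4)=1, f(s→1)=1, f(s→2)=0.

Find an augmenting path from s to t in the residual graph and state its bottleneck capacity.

Residual along s→2→5→3→t: s→2: 1, 2→5: 1, 5→3: 1, 3→t: 1.
Bottleneck = min = 1.

s→2→5→3→t, bottleneck 1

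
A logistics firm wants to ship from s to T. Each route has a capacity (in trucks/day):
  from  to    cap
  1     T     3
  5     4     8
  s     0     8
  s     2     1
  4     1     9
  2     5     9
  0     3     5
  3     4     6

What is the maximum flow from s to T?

3

Augment s->2->5->4->1->T: bottleneck 1. Total 1.
Augment s->0->3->4->1->T: bottleneck 2. Total 3.
No augmenting path remains in the residual graph.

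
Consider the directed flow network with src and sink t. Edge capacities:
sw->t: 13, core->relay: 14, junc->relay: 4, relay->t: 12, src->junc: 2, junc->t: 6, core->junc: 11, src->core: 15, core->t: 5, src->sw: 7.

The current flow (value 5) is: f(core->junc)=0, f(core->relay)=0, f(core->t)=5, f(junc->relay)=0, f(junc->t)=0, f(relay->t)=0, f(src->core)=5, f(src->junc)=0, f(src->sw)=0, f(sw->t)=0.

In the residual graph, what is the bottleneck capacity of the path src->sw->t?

7

Residual capacities along the path: src->sw: 7, sw->t: 13.
Minimum is 7.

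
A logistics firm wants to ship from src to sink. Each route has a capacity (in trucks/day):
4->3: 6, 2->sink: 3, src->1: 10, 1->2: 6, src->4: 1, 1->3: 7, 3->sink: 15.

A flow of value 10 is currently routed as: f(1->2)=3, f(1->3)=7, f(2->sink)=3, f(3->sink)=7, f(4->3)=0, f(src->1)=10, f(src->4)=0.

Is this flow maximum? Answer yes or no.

No

Residual path src->4->3->sink has bottleneck 1 > 0.
Pushing 1 along it raises the flow to 11, so the given flow is not maximum.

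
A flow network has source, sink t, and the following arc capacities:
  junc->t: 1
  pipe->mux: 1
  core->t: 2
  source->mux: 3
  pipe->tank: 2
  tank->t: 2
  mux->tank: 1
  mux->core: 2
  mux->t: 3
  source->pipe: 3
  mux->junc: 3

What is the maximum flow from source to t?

Augment source->mux->t: bottleneck 3. Total 3.
Augment source->pipe->tank->t: bottleneck 2. Total 5.
Augment source->pipe->mux->core->t: bottleneck 1. Total 6.
No augmenting path remains in the residual graph.

6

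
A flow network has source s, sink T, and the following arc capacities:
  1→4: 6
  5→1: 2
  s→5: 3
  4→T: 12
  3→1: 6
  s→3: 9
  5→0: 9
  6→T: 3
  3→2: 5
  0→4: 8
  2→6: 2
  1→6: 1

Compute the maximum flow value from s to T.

Augment s→3→2→6→T: bottleneck 2. Total 2.
Augment s→3→1→6→T: bottleneck 1. Total 3.
Augment s→3→1→4→T: bottleneck 5. Total 8.
Augment s→5→1→4→T: bottleneck 1. Total 9.
Augment s→5→0→4→T: bottleneck 2. Total 11.
No augmenting path remains in the residual graph.

11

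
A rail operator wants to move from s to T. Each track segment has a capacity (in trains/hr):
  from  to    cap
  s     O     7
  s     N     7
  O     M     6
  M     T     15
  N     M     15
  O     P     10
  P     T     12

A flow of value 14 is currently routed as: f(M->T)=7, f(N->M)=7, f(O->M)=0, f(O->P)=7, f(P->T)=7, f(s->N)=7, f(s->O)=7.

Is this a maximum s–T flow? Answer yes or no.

Yes

Residual reachable from s: {s}; T is not reachable.
Saturated cut: s->O, s->N with total capacity 14 = current flow value. Flow is maximum.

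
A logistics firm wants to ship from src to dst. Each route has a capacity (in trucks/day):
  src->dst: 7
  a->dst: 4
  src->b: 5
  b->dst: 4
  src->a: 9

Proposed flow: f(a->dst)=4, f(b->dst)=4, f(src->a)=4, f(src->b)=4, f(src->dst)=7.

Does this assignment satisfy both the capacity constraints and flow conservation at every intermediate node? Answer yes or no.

Yes

Every edge has 0 ≤ f(e) ≤ cap(e).
At each intermediate node, inflow equals outflow.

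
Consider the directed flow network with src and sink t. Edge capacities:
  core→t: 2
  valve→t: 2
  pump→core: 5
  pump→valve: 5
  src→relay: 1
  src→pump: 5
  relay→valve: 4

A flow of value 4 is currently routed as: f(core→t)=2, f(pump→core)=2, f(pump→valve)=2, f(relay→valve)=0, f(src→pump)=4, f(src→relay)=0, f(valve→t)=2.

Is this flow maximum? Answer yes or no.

Residual reachable from src: {core, pump, relay, src, valve}; t is not reachable.
Saturated cut: core→t, valve→t with total capacity 4 = current flow value. Flow is maximum.

Yes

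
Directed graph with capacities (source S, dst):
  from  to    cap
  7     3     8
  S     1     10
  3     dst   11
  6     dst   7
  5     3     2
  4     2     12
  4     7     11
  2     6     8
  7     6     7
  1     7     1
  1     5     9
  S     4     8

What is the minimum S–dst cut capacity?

Max flow = 11 (via 4 augmenting paths).
In the residual at optimum, the set reachable from S is {1, 5, S}.
Cut edges: S->4 (cap 8), 1->7 (cap 1), 5->3 (cap 2). Sum = 11.

11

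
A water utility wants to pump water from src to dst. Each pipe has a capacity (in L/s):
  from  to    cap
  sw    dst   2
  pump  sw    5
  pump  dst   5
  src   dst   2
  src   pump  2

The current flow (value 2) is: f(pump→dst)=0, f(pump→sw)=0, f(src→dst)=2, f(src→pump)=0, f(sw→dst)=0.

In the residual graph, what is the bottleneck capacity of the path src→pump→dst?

Residual capacities along the path: src→pump: 2, pump→dst: 5.
Minimum is 2.

2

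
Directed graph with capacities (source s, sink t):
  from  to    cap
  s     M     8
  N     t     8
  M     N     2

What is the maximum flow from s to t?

Augment s→M→N→t: bottleneck 2. Total 2.
No augmenting path remains in the residual graph.

2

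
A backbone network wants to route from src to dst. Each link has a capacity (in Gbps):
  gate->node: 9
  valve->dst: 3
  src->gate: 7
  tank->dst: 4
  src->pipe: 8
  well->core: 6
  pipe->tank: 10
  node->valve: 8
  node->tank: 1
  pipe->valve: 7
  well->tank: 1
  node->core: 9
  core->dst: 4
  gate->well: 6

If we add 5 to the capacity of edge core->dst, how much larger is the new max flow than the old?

Original max flow = 11.
After raising cap(core->dst), augmenting paths through that edge carry 3 more units.
New max flow = 14. Increase = 3.

3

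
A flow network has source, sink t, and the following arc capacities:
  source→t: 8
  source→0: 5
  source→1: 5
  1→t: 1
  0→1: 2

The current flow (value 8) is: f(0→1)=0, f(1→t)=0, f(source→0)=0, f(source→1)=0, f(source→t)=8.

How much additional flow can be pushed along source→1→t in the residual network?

1

Residual capacities along the path: source→1: 5, 1→t: 1.
Minimum is 1.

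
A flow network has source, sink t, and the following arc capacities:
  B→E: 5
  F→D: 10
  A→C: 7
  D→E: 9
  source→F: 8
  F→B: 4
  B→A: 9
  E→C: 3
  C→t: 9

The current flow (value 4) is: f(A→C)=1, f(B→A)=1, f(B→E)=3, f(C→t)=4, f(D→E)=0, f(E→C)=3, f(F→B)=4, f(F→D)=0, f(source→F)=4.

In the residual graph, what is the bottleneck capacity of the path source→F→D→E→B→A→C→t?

3

Residual capacities along the path: source→F: 4, F→D: 10, D→E: 9, E→B: 3, B→A: 8, A→C: 6, C→t: 5.
Minimum is 3.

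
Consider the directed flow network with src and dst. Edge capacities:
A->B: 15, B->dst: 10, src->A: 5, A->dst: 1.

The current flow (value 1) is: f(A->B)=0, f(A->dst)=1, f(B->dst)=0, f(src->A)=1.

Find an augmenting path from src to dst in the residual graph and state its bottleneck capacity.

src->A->B->dst, bottleneck 4

Residual along src->A->B->dst: src->A: 4, A->B: 15, B->dst: 10.
Bottleneck = min = 4.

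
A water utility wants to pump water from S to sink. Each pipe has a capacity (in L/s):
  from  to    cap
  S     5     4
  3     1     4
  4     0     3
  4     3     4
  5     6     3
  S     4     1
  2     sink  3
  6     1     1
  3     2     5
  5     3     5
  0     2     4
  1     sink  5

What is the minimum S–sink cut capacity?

5

Max flow = 5 (via 3 augmenting paths).
In the residual at optimum, the set reachable from S is {S}.
Cut edges: S->5 (cap 4), S->4 (cap 1). Sum = 5.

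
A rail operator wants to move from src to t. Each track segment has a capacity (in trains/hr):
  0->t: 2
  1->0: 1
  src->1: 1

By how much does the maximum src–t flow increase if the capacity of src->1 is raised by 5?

Original max flow = 1.
Even with extra capacity on src->1, another cut of capacity 1 remains binding.
New max flow = 1. Increase = 0.

0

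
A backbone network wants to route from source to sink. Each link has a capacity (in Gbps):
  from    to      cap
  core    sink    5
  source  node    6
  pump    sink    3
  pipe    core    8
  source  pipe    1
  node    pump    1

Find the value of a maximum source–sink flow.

Augment source→node→pump→sink: bottleneck 1. Total 1.
Augment source→pipe→core→sink: bottleneck 1. Total 2.
No augmenting path remains in the residual graph.

2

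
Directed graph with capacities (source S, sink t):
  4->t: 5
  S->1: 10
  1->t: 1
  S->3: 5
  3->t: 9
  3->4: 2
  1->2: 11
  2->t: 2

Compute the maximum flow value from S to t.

8

Augment S->3->t: bottleneck 5. Total 5.
Augment S->1->t: bottleneck 1. Total 6.
Augment S->1->2->t: bottleneck 2. Total 8.
No augmenting path remains in the residual graph.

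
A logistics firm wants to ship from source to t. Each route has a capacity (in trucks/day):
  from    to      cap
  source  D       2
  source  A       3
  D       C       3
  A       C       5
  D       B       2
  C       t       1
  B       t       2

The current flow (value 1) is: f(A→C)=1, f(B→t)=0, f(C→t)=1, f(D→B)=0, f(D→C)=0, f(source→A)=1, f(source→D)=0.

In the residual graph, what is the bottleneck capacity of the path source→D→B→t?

2

Residual capacities along the path: source→D: 2, D→B: 2, B→t: 2.
Minimum is 2.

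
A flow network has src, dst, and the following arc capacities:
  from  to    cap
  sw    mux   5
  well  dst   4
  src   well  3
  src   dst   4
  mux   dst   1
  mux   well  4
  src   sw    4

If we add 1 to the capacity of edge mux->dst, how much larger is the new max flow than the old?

1

Original max flow = 9.
After raising cap(mux->dst), augmenting paths through that edge carry 1 more unit.
New max flow = 10. Increase = 1.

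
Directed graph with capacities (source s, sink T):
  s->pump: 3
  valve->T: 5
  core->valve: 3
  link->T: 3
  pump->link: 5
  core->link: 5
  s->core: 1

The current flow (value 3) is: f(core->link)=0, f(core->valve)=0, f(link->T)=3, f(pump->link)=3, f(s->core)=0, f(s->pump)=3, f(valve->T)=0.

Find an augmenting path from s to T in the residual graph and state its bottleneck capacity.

Residual along s->core->valve->T: s->core: 1, core->valve: 3, valve->T: 5.
Bottleneck = min = 1.

s->core->valve->T, bottleneck 1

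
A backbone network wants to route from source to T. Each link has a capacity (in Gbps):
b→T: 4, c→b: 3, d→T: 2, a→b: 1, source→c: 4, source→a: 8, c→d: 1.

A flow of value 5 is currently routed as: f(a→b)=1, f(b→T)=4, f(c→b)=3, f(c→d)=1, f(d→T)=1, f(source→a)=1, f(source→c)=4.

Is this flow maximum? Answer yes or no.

Yes

Residual reachable from source: {a, source}; T is not reachable.
Saturated cut: source→c, a→b with total capacity 5 = current flow value. Flow is maximum.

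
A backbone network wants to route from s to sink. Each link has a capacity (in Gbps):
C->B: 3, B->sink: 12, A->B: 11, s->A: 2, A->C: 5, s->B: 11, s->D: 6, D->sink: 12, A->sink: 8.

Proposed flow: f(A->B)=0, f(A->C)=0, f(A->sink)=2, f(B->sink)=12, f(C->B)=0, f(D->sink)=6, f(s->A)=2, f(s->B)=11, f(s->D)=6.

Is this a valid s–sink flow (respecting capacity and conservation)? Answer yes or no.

Conservation fails at B: inflow 11 ≠ outflow 12.

No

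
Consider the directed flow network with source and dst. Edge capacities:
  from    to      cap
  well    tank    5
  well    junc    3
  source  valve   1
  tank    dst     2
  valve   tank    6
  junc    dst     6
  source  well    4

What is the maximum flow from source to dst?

5

Augment source->valve->tank->dst: bottleneck 1. Total 1.
Augment source->well->tank->dst: bottleneck 1. Total 2.
Augment source->well->junc->dst: bottleneck 3. Total 5.
No augmenting path remains in the residual graph.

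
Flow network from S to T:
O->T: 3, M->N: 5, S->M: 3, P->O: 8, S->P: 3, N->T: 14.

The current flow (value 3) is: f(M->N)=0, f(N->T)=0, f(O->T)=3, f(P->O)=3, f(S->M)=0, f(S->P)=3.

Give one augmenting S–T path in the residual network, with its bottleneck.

Residual along S->M->N->T: S->M: 3, M->N: 5, N->T: 14.
Bottleneck = min = 3.

S->M->N->T, bottleneck 3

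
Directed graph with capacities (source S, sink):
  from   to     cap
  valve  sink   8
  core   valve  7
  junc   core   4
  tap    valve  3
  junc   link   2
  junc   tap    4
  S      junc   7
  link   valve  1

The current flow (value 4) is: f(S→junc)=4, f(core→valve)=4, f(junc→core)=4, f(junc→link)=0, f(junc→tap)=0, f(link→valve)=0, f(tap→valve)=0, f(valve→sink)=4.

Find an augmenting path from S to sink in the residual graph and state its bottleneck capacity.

Residual along S→junc→link→valve→sink: S→junc: 3, junc→link: 2, link→valve: 1, valve→sink: 4.
Bottleneck = min = 1.

S→junc→link→valve→sink, bottleneck 1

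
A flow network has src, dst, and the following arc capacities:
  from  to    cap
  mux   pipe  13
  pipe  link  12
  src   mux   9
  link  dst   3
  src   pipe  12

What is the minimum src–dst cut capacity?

Max flow = 3 (via 1 augmenting path).
In the residual at optimum, the set reachable from src is {link, mux, pipe, src}.
Cut edges: link→dst (cap 3). Sum = 3.

3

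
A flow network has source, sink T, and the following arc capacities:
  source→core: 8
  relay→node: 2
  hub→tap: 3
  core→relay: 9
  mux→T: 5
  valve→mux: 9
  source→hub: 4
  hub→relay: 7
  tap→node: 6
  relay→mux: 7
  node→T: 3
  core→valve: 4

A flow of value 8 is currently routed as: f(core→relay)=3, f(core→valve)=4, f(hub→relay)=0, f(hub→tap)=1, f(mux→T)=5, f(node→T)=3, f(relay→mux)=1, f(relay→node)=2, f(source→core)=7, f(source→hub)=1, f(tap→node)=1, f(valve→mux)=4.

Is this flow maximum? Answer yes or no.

Residual reachable from source: {core, hub, mux, node, relay, source, tap, valve}; T is not reachable.
Saturated cut: mux→T, node→T with total capacity 8 = current flow value. Flow is maximum.

Yes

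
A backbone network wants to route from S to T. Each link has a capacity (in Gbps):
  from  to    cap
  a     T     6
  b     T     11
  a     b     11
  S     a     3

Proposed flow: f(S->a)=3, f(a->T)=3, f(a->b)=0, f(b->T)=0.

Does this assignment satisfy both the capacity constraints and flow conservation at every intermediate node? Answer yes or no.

Yes

Every edge has 0 ≤ f(e) ≤ cap(e).
At each intermediate node, inflow equals outflow.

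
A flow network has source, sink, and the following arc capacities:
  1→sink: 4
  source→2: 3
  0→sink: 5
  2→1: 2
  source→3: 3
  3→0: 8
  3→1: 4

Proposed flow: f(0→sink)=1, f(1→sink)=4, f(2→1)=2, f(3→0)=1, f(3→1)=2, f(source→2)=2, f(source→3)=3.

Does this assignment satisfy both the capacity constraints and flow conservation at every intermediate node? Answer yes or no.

Yes

Every edge has 0 ≤ f(e) ≤ cap(e).
At each intermediate node, inflow equals outflow.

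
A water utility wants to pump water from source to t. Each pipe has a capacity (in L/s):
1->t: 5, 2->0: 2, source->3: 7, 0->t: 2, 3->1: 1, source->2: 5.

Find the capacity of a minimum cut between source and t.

Max flow = 3 (via 2 augmenting paths).
In the residual at optimum, the set reachable from source is {2, 3, source}.
Cut edges: 3->1 (cap 1), 2->0 (cap 2). Sum = 3.

3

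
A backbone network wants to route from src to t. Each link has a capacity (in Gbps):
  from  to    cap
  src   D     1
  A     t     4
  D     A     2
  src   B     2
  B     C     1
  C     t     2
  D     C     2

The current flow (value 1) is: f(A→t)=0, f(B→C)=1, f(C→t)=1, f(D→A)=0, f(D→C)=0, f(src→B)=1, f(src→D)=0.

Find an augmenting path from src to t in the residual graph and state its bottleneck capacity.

Residual along src→D→C→t: src→D: 1, D→C: 2, C→t: 1.
Bottleneck = min = 1.

src→D→C→t, bottleneck 1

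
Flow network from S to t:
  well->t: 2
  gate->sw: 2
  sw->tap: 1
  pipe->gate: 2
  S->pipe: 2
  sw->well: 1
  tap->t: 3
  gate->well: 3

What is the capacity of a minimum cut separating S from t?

Max flow = 2 (via 1 augmenting path).
In the residual at optimum, the set reachable from S is {S}.
Cut edges: S->pipe (cap 2). Sum = 2.

2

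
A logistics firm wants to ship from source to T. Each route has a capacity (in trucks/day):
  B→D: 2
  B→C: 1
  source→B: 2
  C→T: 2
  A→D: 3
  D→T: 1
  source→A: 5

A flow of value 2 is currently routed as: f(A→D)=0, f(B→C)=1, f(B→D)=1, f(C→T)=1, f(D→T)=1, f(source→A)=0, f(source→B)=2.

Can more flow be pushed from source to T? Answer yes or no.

No

Residual reachable from source: {A, B, D, source}; T is not reachable.
Saturated cut: B→C, D→T with total capacity 2 = current flow value. Flow is maximum.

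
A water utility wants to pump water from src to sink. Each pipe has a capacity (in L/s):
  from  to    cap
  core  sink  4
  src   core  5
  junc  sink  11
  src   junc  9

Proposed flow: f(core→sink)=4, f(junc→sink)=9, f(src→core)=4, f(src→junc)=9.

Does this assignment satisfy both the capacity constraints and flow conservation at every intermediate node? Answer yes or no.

Yes

Every edge has 0 ≤ f(e) ≤ cap(e).
At each intermediate node, inflow equals outflow.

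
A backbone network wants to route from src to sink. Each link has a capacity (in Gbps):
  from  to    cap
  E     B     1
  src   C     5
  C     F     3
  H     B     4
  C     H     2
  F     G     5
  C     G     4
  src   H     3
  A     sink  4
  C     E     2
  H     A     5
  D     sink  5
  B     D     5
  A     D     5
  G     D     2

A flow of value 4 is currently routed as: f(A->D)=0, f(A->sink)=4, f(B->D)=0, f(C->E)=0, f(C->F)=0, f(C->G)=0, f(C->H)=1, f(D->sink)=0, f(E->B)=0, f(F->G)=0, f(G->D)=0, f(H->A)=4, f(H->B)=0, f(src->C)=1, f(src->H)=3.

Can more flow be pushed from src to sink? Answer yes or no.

Yes

Residual path src->C->G->D->sink has bottleneck 2 > 0.
Pushing 2 along it raises the flow to 6, so the given flow is not maximum.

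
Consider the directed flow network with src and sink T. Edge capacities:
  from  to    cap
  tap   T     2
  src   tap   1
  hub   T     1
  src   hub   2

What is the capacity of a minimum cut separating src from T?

Max flow = 2 (via 2 augmenting paths).
In the residual at optimum, the set reachable from src is {hub, src}.
Cut edges: src→tap (cap 1), hub→T (cap 1). Sum = 2.

2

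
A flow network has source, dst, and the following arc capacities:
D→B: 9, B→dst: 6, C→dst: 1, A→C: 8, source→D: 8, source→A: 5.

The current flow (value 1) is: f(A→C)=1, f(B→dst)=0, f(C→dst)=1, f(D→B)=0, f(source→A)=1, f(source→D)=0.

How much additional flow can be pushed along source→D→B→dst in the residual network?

6

Residual capacities along the path: source→D: 8, D→B: 9, B→dst: 6.
Minimum is 6.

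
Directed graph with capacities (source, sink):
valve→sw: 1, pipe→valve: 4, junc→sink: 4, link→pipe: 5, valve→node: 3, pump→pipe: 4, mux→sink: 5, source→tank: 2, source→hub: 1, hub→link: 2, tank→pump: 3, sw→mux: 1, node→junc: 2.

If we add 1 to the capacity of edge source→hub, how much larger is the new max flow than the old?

Original max flow = 3.
Even with extra capacity on source→hub, another cut of capacity 3 remains binding.
New max flow = 3. Increase = 0.

0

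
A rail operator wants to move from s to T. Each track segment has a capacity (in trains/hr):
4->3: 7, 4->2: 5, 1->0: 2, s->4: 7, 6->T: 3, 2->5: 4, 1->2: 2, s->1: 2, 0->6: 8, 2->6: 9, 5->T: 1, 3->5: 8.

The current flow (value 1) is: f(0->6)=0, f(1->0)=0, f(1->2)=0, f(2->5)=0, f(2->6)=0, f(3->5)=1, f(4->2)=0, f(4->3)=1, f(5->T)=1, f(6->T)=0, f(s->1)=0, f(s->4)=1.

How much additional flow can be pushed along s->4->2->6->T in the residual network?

3

Residual capacities along the path: s->4: 6, 4->2: 5, 2->6: 9, 6->T: 3.
Minimum is 3.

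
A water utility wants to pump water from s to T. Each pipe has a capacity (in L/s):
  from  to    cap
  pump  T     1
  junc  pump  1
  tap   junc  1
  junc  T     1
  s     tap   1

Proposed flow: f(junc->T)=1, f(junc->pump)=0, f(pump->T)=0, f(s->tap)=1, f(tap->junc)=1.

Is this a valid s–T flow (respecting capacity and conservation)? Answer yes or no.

Yes

Every edge has 0 ≤ f(e) ≤ cap(e).
At each intermediate node, inflow equals outflow.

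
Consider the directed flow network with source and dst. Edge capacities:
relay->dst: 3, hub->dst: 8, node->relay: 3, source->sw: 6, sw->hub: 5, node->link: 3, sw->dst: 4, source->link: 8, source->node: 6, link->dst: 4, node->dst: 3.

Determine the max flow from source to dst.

16

Augment source->sw->dst: bottleneck 4. Total 4.
Augment source->node->dst: bottleneck 3. Total 7.
Augment source->link->dst: bottleneck 4. Total 11.
Augment source->sw->hub->dst: bottleneck 2. Total 13.
Augment source->node->relay->dst: bottleneck 3. Total 16.
No augmenting path remains in the residual graph.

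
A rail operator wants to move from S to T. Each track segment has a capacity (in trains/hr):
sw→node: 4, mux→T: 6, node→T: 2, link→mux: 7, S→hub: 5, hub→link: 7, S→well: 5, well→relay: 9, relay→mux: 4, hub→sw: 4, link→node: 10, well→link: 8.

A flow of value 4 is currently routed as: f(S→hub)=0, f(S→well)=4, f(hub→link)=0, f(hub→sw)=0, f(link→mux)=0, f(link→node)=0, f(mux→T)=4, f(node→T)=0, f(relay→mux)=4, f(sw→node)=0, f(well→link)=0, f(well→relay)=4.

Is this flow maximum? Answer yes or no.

Residual path S→well→link→mux→T has bottleneck 1 > 0.
Pushing 1 along it raises the flow to 5, so the given flow is not maximum.

No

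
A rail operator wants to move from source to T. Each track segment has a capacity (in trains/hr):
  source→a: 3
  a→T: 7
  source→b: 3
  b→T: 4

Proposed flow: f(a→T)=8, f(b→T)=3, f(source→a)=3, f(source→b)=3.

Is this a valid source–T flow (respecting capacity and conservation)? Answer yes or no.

Capacity violated on a→T: flow 8 > capacity 7.

No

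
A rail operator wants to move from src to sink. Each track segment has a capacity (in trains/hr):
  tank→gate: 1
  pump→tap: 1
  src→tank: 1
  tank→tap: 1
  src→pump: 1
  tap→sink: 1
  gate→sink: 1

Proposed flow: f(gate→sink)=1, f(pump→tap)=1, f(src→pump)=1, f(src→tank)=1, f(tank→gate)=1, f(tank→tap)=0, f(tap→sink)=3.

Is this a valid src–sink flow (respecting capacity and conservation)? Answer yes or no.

No

Capacity violated on tap→sink: flow 3 > capacity 1.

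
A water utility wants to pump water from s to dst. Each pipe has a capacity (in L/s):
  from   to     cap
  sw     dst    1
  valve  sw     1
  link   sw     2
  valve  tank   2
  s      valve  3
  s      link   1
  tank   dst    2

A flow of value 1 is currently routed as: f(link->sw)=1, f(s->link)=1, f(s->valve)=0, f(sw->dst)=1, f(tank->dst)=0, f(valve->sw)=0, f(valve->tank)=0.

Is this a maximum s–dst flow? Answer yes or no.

No

Residual path s->valve->tank->dst has bottleneck 2 > 0.
Pushing 2 along it raises the flow to 3, so the given flow is not maximum.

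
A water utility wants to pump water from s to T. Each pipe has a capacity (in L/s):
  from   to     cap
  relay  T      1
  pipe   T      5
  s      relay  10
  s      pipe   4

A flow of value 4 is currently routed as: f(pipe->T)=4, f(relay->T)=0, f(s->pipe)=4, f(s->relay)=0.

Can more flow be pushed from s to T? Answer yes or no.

Residual path s->relay->T has bottleneck 1 > 0.
Pushing 1 along it raises the flow to 5, so the given flow is not maximum.

Yes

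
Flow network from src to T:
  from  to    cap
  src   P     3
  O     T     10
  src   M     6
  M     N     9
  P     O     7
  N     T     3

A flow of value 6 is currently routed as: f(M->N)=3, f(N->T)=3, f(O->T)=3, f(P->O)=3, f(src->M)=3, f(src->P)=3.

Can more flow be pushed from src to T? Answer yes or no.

No

Residual reachable from src: {M, N, src}; T is not reachable.
Saturated cut: src->P, N->T with total capacity 6 = current flow value. Flow is maximum.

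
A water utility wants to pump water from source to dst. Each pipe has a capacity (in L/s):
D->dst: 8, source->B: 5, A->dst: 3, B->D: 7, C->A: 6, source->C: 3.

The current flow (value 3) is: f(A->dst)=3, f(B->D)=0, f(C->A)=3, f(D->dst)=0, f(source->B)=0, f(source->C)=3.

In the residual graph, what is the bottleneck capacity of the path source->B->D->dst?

5

Residual capacities along the path: source->B: 5, B->D: 7, D->dst: 8.
Minimum is 5.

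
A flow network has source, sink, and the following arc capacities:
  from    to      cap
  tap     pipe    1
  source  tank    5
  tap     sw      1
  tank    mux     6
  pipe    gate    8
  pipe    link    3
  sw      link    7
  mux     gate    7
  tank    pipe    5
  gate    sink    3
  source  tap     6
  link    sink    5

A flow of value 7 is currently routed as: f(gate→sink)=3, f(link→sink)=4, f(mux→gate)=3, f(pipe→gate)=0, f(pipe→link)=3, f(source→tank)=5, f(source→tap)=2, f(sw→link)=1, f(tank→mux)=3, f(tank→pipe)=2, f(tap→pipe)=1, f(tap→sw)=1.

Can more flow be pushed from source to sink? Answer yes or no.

No

Residual reachable from source: {source, tap}; sink is not reachable.
Saturated cut: source→tank, tap→pipe, tap→sw with total capacity 7 = current flow value. Flow is maximum.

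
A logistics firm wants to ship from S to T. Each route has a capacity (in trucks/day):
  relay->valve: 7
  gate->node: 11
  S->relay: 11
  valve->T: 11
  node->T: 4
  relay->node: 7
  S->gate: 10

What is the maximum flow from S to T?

Augment S->relay->valve->T: bottleneck 7. Total 7.
Augment S->relay->node->T: bottleneck 4. Total 11.
No augmenting path remains in the residual graph.

11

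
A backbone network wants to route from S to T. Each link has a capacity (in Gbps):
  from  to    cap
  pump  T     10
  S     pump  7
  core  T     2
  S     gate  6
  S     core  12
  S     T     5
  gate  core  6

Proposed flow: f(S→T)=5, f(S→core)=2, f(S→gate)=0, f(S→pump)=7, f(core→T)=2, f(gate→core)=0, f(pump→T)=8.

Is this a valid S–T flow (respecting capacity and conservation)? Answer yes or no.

Conservation fails at pump: inflow 7 ≠ outflow 8.

No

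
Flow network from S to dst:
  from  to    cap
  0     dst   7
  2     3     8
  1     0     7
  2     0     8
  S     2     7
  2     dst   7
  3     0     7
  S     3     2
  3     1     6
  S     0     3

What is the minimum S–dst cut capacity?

12

Max flow = 12 (via 3 augmenting paths).
In the residual at optimum, the set reachable from S is {S}.
Cut edges: S->2 (cap 7), S->3 (cap 2), S->0 (cap 3). Sum = 12.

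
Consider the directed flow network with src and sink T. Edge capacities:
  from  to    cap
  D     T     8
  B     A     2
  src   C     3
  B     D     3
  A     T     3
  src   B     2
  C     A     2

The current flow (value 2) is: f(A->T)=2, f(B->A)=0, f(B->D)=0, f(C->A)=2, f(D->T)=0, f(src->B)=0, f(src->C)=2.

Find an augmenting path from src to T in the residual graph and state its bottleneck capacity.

Residual along src->B->D->T: src->B: 2, B->D: 3, D->T: 8.
Bottleneck = min = 2.

src->B->D->T, bottleneck 2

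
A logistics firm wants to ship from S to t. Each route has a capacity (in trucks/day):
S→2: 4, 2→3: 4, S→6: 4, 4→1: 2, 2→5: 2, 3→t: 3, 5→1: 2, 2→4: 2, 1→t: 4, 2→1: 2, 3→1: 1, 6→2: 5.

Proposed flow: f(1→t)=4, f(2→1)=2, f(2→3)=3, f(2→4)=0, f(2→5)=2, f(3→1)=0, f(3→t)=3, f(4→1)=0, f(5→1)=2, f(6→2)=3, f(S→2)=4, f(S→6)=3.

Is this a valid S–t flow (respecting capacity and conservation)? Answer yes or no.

Yes

Every edge has 0 ≤ f(e) ≤ cap(e).
At each intermediate node, inflow equals outflow.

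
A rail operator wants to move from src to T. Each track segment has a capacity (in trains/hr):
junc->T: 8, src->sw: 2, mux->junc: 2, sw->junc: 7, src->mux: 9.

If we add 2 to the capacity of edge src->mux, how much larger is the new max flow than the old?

0

Original max flow = 4.
Edge src->mux does not cross the min cut (source side {mux, src}), so extra capacity there cannot help.
New max flow = 4. Increase = 0.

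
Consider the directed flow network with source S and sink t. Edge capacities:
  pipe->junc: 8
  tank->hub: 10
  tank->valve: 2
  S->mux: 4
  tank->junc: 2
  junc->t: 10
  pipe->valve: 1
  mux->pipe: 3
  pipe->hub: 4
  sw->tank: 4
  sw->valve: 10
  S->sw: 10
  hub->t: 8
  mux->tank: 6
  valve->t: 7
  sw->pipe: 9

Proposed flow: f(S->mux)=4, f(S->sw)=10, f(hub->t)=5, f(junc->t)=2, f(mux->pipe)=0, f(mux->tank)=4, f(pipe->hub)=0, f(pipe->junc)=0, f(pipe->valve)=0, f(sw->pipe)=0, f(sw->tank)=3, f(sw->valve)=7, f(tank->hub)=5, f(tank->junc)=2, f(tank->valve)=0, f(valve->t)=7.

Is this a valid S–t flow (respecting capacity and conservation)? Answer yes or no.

Yes

Every edge has 0 ≤ f(e) ≤ cap(e).
At each intermediate node, inflow equals outflow.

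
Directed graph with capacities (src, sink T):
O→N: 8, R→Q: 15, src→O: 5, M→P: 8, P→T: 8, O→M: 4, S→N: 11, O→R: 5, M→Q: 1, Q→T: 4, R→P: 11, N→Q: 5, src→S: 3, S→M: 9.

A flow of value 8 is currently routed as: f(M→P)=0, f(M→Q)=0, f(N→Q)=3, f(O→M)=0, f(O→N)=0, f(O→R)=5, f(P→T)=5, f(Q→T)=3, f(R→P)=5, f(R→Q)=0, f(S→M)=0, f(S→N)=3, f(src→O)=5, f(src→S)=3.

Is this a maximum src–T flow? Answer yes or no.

Yes

Residual reachable from src: {src}; T is not reachable.
Saturated cut: src→S, src→O with total capacity 8 = current flow value. Flow is maximum.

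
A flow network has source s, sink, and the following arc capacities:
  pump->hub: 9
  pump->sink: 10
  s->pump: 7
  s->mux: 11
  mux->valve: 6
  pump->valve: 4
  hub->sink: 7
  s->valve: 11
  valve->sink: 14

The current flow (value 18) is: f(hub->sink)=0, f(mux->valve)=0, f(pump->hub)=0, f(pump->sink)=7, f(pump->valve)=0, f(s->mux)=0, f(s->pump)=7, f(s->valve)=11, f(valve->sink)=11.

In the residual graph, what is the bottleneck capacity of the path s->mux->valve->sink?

3

Residual capacities along the path: s->mux: 11, mux->valve: 6, valve->sink: 3.
Minimum is 3.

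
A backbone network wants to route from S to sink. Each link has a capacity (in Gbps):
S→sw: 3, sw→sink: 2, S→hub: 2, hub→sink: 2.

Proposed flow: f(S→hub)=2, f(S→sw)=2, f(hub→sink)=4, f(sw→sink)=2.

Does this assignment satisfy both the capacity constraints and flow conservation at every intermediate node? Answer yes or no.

No

Capacity violated on hub→sink: flow 4 > capacity 2.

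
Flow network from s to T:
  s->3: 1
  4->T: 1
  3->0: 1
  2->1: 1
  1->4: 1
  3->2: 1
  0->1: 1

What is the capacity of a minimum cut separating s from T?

1

Max flow = 1 (via 1 augmenting path).
In the residual at optimum, the set reachable from s is {s}.
Cut edges: s->3 (cap 1). Sum = 1.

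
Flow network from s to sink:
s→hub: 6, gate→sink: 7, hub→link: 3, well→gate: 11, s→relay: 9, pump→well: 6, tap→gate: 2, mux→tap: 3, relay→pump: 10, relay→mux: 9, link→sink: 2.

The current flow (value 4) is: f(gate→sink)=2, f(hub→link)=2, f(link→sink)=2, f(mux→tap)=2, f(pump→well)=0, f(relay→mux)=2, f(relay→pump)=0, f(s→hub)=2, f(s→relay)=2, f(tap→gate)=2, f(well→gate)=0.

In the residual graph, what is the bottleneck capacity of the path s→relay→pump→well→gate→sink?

Residual capacities along the path: s→relay: 7, relay→pump: 10, pump→well: 6, well→gate: 11, gate→sink: 5.
Minimum is 5.

5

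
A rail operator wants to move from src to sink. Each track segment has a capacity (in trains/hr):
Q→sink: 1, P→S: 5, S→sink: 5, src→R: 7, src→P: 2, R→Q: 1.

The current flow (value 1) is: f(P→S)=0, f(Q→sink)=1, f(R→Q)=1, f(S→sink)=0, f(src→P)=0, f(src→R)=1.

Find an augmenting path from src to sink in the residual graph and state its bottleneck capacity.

Residual along src→P→S→sink: src→P: 2, P→S: 5, S→sink: 5.
Bottleneck = min = 2.

src→P→S→sink, bottleneck 2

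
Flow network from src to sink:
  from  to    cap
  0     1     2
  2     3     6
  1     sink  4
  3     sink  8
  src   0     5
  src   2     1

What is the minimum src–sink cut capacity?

Max flow = 3 (via 2 augmenting paths).
In the residual at optimum, the set reachable from src is {0, src}.
Cut edges: 0→1 (cap 2), src→2 (cap 1). Sum = 3.

3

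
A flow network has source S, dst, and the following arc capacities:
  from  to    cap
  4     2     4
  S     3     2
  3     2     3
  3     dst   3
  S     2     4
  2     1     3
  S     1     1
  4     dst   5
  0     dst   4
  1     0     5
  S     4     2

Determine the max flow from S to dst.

Augment S->3->dst: bottleneck 2. Total 2.
Augment S->4->dst: bottleneck 2. Total 4.
Augment S->1->0->dst: bottleneck 1. Total 5.
Augment S->2->1->0->dst: bottleneck 3. Total 8.
No augmenting path remains in the residual graph.

8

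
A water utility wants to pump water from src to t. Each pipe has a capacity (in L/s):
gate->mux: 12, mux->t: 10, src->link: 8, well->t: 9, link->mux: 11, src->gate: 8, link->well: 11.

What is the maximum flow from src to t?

16

Augment src->link->well->t: bottleneck 8. Total 8.
Augment src->gate->mux->t: bottleneck 8. Total 16.
No augmenting path remains in the residual graph.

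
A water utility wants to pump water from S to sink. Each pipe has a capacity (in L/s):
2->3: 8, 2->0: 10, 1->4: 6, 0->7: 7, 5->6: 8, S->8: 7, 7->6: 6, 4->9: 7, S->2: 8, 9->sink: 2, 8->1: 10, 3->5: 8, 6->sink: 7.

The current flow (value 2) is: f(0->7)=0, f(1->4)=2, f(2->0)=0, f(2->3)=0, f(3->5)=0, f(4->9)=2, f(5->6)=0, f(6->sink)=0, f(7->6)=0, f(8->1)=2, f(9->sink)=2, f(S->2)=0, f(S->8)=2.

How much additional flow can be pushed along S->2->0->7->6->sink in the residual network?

Residual capacities along the path: S->2: 8, 2->0: 10, 0->7: 7, 7->6: 6, 6->sink: 7.
Minimum is 6.

6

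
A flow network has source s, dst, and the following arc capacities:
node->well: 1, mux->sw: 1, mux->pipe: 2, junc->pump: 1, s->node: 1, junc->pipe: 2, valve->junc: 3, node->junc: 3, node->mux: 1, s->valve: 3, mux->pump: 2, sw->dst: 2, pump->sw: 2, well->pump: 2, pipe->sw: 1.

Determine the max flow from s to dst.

Augment s->node->mux->sw->dst: bottleneck 1. Total 1.
Augment s->valve->junc->pipe->sw->dst: bottleneck 1. Total 2.
No augmenting path remains in the residual graph.

2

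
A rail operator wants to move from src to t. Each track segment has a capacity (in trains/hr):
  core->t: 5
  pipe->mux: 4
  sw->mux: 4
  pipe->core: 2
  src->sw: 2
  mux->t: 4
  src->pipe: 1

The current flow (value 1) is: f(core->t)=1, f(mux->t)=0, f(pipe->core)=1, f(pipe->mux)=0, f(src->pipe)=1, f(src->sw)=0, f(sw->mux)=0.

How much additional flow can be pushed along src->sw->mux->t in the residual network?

2

Residual capacities along the path: src->sw: 2, sw->mux: 4, mux->t: 4.
Minimum is 2.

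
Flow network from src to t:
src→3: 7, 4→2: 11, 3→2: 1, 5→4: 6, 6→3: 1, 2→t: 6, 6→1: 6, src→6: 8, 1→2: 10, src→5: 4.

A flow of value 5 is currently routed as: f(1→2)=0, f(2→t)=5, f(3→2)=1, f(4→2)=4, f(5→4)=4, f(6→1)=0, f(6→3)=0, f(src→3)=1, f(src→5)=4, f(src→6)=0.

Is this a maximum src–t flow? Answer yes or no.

Residual path src→6→1→2→t has bottleneck 1 > 0.
Pushing 1 along it raises the flow to 6, so the given flow is not maximum.

No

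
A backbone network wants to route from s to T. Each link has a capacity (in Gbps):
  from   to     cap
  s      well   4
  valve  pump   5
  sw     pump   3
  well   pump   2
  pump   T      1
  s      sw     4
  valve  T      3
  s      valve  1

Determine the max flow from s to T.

2

Augment s→valve→T: bottleneck 1. Total 1.
Augment s→sw→pump→T: bottleneck 1. Total 2.
No augmenting path remains in the residual graph.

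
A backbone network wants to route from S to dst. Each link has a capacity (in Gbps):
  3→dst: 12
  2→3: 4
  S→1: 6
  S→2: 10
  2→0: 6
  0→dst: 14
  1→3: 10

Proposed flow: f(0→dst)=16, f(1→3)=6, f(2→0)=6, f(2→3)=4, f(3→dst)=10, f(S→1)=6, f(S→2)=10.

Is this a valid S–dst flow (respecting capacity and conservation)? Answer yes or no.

Capacity violated on 0→dst: flow 16 > capacity 14.

No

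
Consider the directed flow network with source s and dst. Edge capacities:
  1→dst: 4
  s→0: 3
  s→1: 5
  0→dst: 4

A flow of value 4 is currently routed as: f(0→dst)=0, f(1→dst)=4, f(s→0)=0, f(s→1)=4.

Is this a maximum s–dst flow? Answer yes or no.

Residual path s→0→dst has bottleneck 3 > 0.
Pushing 3 along it raises the flow to 7, so the given flow is not maximum.

No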